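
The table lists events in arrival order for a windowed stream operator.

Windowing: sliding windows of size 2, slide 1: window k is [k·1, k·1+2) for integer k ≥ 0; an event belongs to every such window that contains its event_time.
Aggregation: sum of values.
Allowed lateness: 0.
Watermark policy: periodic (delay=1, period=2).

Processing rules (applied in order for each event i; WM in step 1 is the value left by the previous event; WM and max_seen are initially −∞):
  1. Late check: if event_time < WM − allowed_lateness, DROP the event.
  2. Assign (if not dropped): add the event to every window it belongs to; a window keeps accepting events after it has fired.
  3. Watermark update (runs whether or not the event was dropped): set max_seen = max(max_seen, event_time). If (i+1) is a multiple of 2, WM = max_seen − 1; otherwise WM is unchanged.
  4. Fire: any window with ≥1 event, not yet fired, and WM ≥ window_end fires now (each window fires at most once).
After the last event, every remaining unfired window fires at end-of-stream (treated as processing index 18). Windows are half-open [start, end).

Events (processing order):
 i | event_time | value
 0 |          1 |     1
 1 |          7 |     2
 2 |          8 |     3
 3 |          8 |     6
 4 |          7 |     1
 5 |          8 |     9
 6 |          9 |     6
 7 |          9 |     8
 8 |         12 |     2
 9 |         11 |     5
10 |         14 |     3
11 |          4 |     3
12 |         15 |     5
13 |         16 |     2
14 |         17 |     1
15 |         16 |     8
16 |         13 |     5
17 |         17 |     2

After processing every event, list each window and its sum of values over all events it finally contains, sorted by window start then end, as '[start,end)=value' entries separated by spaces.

[0,2)=1 [1,3)=1 [6,8)=3 [7,9)=21 [8,10)=32 [9,11)=14 [10,12)=5 [11,13)=7 [12,14)=2 [13,15)=3 [14,16)=8 [15,17)=15 [16,18)=13 [17,19)=3

i=0 t=1 v=1: → [1,3),[0,2); WM=−∞
i=1 t=7 v=2: → [7,9),[6,8); WM=6; [0,2) fires=1 [1,3) fires=1
i=2 t=8 v=3: → [8,10),[7,9); WM=6
i=3 t=8 v=6: → [8,10),[7,9); WM=7
i=4 t=7 v=1: → [7,9),[6,8); WM=7
i=5 t=8 v=9: → [8,10),[7,9); WM=7
i=6 t=9 v=6: → [9,11),[8,10); WM=7
i=7 t=9 v=8: → [9,11),[8,10); WM=8; [6,8) fires=3
i=8 t=12 v=2: → [12,14),[11,13); WM=8
i=9 t=11 v=5: → [11,13),[10,12); WM=11; [7,9) fires=21 [8,10) fires=32 [9,11) fires=14
i=10 t=14 v=3: → [14,16),[13,15); WM=11
i=11 t=4 v=3: DROP (t<11-0); WM=13; [10,12) fires=5 [11,13) fires=7
i=12 t=15 v=5: → [15,17),[14,16); WM=13
i=13 t=16 v=2: → [16,18),[15,17); WM=15; [12,14) fires=2 [13,15) fires=3
i=14 t=17 v=1: → [17,19),[16,18); WM=15
i=15 t=16 v=8: → [16,18),[15,17); WM=16; [14,16) fires=8
i=16 t=13 v=5: DROP (t<16-0); WM=16
i=17 t=17 v=2: → [17,19),[16,18); WM=16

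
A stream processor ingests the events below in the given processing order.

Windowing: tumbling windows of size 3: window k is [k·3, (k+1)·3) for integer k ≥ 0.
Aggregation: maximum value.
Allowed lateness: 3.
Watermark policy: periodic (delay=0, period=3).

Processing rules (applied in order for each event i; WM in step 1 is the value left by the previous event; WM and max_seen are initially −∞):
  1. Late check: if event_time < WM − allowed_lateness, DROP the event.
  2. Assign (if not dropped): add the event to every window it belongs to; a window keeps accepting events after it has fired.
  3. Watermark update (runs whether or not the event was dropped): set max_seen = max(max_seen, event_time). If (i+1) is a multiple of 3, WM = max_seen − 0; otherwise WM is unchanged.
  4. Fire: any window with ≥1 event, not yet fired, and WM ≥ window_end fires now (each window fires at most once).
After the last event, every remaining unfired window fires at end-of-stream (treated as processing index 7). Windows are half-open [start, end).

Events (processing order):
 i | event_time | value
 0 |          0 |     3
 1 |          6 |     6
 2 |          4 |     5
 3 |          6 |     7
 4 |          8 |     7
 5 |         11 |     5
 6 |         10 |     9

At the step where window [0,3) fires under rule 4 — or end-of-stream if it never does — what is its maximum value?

i=0 t=0 v=3: → [0,3); WM=−∞
i=1 t=6 v=6: → [6,9); WM=−∞
i=2 t=4 v=5: → [3,6); WM=6; [0,3) fires=3 [3,6) fires=5
i=3 t=6 v=7: → [6,9); WM=6
i=4 t=8 v=7: → [6,9); WM=6
i=5 t=11 v=5: → [9,12); WM=11; [6,9) fires=7
i=6 t=10 v=9: → [9,12); WM=11

3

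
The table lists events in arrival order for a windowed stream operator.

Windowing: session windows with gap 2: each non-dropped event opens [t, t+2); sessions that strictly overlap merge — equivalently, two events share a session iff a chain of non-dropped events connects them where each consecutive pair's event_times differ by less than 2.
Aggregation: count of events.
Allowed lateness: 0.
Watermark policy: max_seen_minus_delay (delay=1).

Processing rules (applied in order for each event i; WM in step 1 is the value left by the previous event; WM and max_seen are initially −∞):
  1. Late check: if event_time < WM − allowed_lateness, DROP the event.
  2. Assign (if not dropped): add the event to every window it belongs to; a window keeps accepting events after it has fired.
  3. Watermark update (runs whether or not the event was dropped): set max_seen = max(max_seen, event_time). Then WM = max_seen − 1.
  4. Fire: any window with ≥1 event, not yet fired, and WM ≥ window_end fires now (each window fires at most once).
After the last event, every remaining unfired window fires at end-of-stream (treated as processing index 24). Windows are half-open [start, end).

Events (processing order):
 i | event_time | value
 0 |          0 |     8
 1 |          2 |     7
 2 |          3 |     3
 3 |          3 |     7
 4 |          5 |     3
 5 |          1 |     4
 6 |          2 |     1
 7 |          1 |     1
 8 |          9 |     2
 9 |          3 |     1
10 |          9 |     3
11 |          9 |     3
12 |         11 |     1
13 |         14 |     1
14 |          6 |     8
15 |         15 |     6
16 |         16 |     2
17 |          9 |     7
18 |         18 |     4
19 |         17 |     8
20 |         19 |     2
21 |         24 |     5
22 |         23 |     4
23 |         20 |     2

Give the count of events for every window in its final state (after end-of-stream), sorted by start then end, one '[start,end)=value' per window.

[0,2)=1 [2,5)=3 [5,7)=1 [9,11)=3 [11,13)=1 [14,21)=6 [23,26)=2

i=0 t=0 v=8: → [0,2); WM=-1
i=1 t=2 v=7: → [2,4); WM=1
i=2 t=3 v=3: → [2,5); WM=2
i=3 t=3 v=7: → [2,5); WM=2
i=4 t=5 v=3: → [5,7); WM=4
i=5 t=1 v=4: DROP (t<4-0); WM=4
i=6 t=2 v=1: DROP (t<4-0); WM=4
i=7 t=1 v=1: DROP (t<4-0); WM=4
i=8 t=9 v=2: → [9,11); WM=8
i=9 t=3 v=1: DROP (t<8-0); WM=8
i=10 t=9 v=3: → [9,11); WM=8
i=11 t=9 v=3: → [9,11); WM=8
i=12 t=11 v=1: → [11,13); WM=10
i=13 t=14 v=1: → [14,16); WM=13
i=14 t=6 v=8: DROP (t<13-0); WM=13
i=15 t=15 v=6: → [14,17); WM=14
i=16 t=16 v=2: → [14,18); WM=15
i=17 t=9 v=7: DROP (t<15-0); WM=15
i=18 t=18 v=4: → [18,20); WM=17
i=19 t=17 v=8: → [14,20); WM=17
i=20 t=19 v=2: → [14,21); WM=18
i=21 t=24 v=5: → [24,26); WM=23
i=22 t=23 v=4: → [23,26); WM=23
i=23 t=20 v=2: DROP (t<23-0); WM=23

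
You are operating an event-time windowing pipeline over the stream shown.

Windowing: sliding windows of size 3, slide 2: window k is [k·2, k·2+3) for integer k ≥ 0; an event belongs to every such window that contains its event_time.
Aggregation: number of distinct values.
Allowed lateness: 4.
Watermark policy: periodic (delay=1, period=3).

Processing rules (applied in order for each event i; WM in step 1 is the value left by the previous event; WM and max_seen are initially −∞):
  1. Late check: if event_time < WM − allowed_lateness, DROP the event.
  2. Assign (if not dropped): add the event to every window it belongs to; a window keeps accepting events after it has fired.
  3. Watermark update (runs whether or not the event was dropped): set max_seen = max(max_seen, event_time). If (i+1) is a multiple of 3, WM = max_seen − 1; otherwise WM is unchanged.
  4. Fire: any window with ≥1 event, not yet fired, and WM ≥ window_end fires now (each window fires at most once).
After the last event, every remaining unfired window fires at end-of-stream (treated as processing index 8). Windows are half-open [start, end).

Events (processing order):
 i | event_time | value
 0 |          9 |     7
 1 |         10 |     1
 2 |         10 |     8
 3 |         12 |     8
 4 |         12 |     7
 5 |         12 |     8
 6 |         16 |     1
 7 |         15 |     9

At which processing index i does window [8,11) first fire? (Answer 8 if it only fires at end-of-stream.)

i=0 t=9 v=7: → [8,11); WM=−∞
i=1 t=10 v=1: → [10,13),[8,11); WM=−∞
i=2 t=10 v=8: → [10,13),[8,11); WM=9
i=3 t=12 v=8: → [12,15),[10,13); WM=9
i=4 t=12 v=7: → [12,15),[10,13); WM=9
i=5 t=12 v=8: → [12,15),[10,13); WM=11; [8,11) fires=3
i=6 t=16 v=1: → [16,19),[14,17); WM=11
i=7 t=15 v=9: → [14,17); WM=11

5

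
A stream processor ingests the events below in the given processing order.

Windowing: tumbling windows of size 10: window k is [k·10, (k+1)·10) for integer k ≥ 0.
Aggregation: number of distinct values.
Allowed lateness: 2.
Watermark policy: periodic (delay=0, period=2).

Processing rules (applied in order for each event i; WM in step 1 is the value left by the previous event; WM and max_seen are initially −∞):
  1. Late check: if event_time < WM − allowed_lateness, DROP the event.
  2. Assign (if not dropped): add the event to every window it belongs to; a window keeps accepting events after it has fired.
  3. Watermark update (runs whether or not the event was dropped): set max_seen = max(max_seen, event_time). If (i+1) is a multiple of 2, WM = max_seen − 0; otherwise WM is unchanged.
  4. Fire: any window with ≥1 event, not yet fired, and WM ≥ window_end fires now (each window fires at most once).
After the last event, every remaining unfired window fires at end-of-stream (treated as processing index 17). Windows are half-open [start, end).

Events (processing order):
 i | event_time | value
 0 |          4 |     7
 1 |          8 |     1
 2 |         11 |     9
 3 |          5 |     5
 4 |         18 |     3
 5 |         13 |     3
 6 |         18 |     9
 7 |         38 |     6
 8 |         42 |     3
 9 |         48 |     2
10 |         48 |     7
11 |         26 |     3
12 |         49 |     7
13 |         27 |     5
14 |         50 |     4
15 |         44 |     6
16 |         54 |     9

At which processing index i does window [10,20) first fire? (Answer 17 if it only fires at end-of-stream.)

7

i=0 t=4 v=7: → [0,10); WM=−∞
i=1 t=8 v=1: → [0,10); WM=8
i=2 t=11 v=9: → [10,20); WM=8
i=3 t=5 v=5: DROP (t<8-2); WM=11; [0,10) fires=2
i=4 t=18 v=3: → [10,20); WM=11
i=5 t=13 v=3: → [10,20); WM=18
i=6 t=18 v=9: → [10,20); WM=18
i=7 t=38 v=6: → [30,40); WM=38; [10,20) fires=2
i=8 t=42 v=3: → [40,50); WM=38
i=9 t=48 v=2: → [40,50); WM=48; [30,40) fires=1
i=10 t=48 v=7: → [40,50); WM=48
i=11 t=26 v=3: DROP (t<48-2); WM=48
i=12 t=49 v=7: → [40,50); WM=48
i=13 t=27 v=5: DROP (t<48-2); WM=49
i=14 t=50 v=4: → [50,60); WM=49
i=15 t=44 v=6: DROP (t<49-2); WM=50; [40,50) fires=3
i=16 t=54 v=9: → [50,60); WM=50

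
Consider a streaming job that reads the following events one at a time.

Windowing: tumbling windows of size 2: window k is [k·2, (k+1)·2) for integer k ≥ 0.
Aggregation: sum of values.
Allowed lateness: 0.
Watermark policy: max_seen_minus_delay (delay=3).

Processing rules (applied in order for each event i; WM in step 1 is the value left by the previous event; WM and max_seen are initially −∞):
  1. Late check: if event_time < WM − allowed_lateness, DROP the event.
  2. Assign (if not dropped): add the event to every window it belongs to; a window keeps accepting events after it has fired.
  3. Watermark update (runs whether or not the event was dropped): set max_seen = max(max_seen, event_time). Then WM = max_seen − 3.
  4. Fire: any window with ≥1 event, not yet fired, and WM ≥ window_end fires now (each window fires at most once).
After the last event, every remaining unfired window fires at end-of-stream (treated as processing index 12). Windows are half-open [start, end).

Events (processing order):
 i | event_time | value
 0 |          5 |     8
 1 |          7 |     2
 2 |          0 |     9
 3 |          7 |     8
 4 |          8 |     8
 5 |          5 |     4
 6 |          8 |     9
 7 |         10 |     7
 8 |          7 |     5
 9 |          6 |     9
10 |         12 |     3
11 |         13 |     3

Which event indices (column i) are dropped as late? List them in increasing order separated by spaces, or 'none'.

i=0 t=5 v=8: → [4,6); WM=2
i=1 t=7 v=2: → [6,8); WM=4
i=2 t=0 v=9: DROP (t<4-0); WM=4
i=3 t=7 v=8: → [6,8); WM=4
i=4 t=8 v=8: → [8,10); WM=5
i=5 t=5 v=4: → [4,6); WM=5
i=6 t=8 v=9: → [8,10); WM=5
i=7 t=10 v=7: → [10,12); WM=7; [4,6) fires=12
i=8 t=7 v=5: → [6,8); WM=7
i=9 t=6 v=9: DROP (t<7-0); WM=7
i=10 t=12 v=3: → [12,14); WM=9; [6,8) fires=15
i=11 t=13 v=3: → [12,14); WM=10; [8,10) fires=17

2 9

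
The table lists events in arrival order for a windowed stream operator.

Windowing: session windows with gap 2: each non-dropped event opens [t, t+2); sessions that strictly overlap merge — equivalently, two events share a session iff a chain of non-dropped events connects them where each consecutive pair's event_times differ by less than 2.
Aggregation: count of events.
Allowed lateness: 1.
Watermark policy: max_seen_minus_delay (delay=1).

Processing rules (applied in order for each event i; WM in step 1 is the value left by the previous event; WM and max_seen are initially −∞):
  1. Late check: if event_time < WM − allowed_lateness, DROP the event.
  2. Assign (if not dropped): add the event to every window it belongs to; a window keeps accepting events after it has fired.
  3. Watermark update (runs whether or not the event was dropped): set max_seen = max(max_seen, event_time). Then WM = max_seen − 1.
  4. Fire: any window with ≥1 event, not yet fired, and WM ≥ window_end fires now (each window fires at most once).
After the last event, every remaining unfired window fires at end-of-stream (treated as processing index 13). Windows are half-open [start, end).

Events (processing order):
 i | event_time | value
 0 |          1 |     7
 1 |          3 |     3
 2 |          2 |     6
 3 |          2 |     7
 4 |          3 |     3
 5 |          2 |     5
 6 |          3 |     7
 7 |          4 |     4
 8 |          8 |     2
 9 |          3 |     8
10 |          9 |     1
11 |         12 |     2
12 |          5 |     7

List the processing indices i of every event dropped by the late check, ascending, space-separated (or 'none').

i=0 t=1 v=7: → [1,3); WM=0
i=1 t=3 v=3: → [3,5); WM=2
i=2 t=2 v=6: → [1,5); WM=2
i=3 t=2 v=7: → [1,5); WM=2
i=4 t=3 v=3: → [1,5); WM=2
i=5 t=2 v=5: → [1,5); WM=2
i=6 t=3 v=7: → [1,5); WM=2
i=7 t=4 v=4: → [1,6); WM=3
i=8 t=8 v=2: → [8,10); WM=7
i=9 t=3 v=8: DROP (t<7-1); WM=7
i=10 t=9 v=1: → [8,11); WM=8
i=11 t=12 v=2: → [12,14); WM=11
i=12 t=5 v=7: DROP (t<11-1); WM=11

9 12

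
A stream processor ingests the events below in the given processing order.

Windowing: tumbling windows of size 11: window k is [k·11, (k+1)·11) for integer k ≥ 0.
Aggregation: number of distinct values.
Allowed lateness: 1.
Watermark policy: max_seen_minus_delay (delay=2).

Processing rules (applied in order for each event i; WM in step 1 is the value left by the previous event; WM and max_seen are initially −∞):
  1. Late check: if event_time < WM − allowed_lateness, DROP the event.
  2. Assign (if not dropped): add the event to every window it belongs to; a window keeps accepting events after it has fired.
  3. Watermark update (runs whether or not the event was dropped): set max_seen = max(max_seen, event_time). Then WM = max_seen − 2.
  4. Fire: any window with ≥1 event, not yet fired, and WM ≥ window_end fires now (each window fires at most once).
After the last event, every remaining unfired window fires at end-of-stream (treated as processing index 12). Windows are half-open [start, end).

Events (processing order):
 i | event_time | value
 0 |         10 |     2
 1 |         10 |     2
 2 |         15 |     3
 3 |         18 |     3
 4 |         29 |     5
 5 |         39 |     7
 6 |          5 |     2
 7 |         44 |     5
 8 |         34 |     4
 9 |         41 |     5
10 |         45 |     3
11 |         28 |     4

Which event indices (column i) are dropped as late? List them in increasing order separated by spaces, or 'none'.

i=0 t=10 v=2: → [0,11); WM=8
i=1 t=10 v=2: → [0,11); WM=8
i=2 t=15 v=3: → [11,22); WM=13; [0,11) fires=1
i=3 t=18 v=3: → [11,22); WM=16
i=4 t=29 v=5: → [22,33); WM=27; [11,22) fires=1
i=5 t=39 v=7: → [33,44); WM=37; [22,33) fires=1
i=6 t=5 v=2: DROP (t<37-1); WM=37
i=7 t=44 v=5: → [44,55); WM=42
i=8 t=34 v=4: DROP (t<42-1); WM=42
i=9 t=41 v=5: → [33,44); WM=42
i=10 t=45 v=3: → [44,55); WM=43
i=11 t=28 v=4: DROP (t<43-1); WM=43

6 8 11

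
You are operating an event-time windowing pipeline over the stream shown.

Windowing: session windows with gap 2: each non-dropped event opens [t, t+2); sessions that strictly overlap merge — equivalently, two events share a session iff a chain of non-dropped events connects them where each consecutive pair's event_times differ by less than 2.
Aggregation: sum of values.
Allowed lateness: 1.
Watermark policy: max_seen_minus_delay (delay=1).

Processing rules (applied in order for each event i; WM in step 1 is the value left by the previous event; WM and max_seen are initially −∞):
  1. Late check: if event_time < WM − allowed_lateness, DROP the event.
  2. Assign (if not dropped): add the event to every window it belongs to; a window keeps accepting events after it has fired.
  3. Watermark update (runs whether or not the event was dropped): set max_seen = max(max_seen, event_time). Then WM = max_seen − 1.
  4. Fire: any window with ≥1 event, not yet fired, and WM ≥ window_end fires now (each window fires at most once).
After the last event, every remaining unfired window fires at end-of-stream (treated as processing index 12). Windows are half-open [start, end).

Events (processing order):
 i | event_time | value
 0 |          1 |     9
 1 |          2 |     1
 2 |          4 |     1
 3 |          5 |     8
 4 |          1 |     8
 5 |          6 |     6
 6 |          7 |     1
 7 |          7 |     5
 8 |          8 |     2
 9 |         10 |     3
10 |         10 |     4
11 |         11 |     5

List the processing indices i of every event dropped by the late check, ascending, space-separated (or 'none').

4

i=0 t=1 v=9: → [1,3); WM=0
i=1 t=2 v=1: → [1,4); WM=1
i=2 t=4 v=1: → [4,6); WM=3
i=3 t=5 v=8: → [4,7); WM=4
i=4 t=1 v=8: DROP (t<4-1); WM=4
i=5 t=6 v=6: → [4,8); WM=5
i=6 t=7 v=1: → [4,9); WM=6
i=7 t=7 v=5: → [4,9); WM=6
i=8 t=8 v=2: → [4,10); WM=7
i=9 t=10 v=3: → [10,12); WM=9
i=10 t=10 v=4: → [10,12); WM=9
i=11 t=11 v=5: → [10,13); WM=10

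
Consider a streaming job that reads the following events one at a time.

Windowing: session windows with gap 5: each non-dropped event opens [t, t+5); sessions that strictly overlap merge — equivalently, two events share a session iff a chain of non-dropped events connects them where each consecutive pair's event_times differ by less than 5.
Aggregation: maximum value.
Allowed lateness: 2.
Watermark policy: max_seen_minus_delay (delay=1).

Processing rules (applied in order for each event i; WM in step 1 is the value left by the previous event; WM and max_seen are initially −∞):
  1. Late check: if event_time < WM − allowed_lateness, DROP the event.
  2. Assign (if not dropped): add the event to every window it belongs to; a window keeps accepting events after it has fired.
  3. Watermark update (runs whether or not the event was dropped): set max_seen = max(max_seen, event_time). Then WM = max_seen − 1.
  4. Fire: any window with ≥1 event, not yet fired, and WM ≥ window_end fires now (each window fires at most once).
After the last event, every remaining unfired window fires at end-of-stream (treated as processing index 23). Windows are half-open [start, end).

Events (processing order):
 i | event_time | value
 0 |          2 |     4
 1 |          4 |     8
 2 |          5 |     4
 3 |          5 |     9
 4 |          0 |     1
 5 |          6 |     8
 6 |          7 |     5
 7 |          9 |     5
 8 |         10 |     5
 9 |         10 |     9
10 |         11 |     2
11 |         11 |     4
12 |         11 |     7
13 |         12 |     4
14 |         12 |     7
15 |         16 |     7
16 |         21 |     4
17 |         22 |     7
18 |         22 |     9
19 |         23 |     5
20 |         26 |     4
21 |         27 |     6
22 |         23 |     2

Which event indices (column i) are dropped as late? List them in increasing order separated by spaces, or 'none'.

4 22

i=0 t=2 v=4: → [2,7); WM=1
i=1 t=4 v=8: → [2,9); WM=3
i=2 t=5 v=4: → [2,10); WM=4
i=3 t=5 v=9: → [2,10); WM=4
i=4 t=0 v=1: DROP (t<4-2); WM=4
i=5 t=6 v=8: → [2,11); WM=5
i=6 t=7 v=5: → [2,12); WM=6
i=7 t=9 v=5: → [2,14); WM=8
i=8 t=10 v=5: → [2,15); WM=9
i=9 t=10 v=9: → [2,15); WM=9
i=10 t=11 v=2: → [2,16); WM=10
i=11 t=11 v=4: → [2,16); WM=10
i=12 t=11 v=7: → [2,16); WM=10
i=13 t=12 v=4: → [2,17); WM=11
i=14 t=12 v=7: → [2,17); WM=11
i=15 t=16 v=7: → [2,21); WM=15
i=16 t=21 v=4: → [21,26); WM=20
i=17 t=22 v=7: → [21,27); WM=21
i=18 t=22 v=9: → [21,27); WM=21
i=19 t=23 v=5: → [21,28); WM=22
i=20 t=26 v=4: → [21,31); WM=25
i=21 t=27 v=6: → [21,32); WM=26
i=22 t=23 v=2: DROP (t<26-2); WM=26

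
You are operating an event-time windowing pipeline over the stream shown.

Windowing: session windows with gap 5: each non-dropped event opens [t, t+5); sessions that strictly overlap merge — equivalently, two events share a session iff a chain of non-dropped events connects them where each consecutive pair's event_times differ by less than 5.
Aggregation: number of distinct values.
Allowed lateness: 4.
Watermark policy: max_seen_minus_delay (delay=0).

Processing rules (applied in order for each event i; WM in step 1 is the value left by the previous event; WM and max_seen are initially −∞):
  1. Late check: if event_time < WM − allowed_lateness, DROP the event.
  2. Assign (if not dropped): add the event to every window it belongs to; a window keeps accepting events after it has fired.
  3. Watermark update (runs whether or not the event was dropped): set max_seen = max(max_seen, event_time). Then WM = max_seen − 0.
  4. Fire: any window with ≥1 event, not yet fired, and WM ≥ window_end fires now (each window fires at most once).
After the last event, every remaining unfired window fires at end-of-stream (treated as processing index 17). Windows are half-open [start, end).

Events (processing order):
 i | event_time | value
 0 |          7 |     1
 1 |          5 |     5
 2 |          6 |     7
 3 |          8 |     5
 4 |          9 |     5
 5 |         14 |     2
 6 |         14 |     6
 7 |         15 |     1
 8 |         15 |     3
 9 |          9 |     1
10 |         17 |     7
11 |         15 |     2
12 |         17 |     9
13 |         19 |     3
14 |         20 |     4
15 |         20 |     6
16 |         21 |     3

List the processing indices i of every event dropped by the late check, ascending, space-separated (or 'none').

i=0 t=7 v=1: → [7,12); WM=7
i=1 t=5 v=5: → [5,12); WM=7
i=2 t=6 v=7: → [5,12); WM=7
i=3 t=8 v=5: → [5,13); WM=8
i=4 t=9 v=5: → [5,14); WM=9
i=5 t=14 v=2: → [14,19); WM=14
i=6 t=14 v=6: → [14,19); WM=14
i=7 t=15 v=1: → [14,20); WM=15
i=8 t=15 v=3: → [14,20); WM=15
i=9 t=9 v=1: DROP (t<15-4); WM=15
i=10 t=17 v=7: → [14,22); WM=17
i=11 t=15 v=2: → [14,22); WM=17
i=12 t=17 v=9: → [14,22); WM=17
i=13 t=19 v=3: → [14,24); WM=19
i=14 t=20 v=4: → [14,25); WM=20
i=15 t=20 v=6: → [14,25); WM=20
i=16 t=21 v=3: → [14,26); WM=21

9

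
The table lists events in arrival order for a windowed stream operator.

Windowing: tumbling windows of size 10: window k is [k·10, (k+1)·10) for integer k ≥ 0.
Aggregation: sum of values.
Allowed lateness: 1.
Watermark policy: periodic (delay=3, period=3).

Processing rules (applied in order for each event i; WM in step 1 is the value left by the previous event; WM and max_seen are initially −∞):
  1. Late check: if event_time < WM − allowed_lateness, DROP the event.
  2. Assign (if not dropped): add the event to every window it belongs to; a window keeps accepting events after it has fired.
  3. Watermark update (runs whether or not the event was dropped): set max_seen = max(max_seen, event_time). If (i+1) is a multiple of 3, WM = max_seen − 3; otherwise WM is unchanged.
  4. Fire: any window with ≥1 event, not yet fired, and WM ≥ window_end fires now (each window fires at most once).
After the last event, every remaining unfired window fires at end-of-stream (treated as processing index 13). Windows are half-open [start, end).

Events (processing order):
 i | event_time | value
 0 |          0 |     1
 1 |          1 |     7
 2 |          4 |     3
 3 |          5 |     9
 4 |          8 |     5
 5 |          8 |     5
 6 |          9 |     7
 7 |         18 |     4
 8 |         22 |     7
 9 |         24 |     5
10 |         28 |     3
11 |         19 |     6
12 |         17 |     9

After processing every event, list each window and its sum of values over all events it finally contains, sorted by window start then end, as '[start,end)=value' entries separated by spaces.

[0,10)=37 [10,20)=10 [20,30)=15

i=0 t=0 v=1: → [0,10); WM=−∞
i=1 t=1 v=7: → [0,10); WM=−∞
i=2 t=4 v=3: → [0,10); WM=1
i=3 t=5 v=9: → [0,10); WM=1
i=4 t=8 v=5: → [0,10); WM=1
i=5 t=8 v=5: → [0,10); WM=5
i=6 t=9 v=7: → [0,10); WM=5
i=7 t=18 v=4: → [10,20); WM=5
i=8 t=22 v=7: → [20,30); WM=19; [0,10) fires=37
i=9 t=24 v=5: → [20,30); WM=19
i=10 t=28 v=3: → [20,30); WM=19
i=11 t=19 v=6: → [10,20); WM=25; [10,20) fires=10
i=12 t=17 v=9: DROP (t<25-1); WM=25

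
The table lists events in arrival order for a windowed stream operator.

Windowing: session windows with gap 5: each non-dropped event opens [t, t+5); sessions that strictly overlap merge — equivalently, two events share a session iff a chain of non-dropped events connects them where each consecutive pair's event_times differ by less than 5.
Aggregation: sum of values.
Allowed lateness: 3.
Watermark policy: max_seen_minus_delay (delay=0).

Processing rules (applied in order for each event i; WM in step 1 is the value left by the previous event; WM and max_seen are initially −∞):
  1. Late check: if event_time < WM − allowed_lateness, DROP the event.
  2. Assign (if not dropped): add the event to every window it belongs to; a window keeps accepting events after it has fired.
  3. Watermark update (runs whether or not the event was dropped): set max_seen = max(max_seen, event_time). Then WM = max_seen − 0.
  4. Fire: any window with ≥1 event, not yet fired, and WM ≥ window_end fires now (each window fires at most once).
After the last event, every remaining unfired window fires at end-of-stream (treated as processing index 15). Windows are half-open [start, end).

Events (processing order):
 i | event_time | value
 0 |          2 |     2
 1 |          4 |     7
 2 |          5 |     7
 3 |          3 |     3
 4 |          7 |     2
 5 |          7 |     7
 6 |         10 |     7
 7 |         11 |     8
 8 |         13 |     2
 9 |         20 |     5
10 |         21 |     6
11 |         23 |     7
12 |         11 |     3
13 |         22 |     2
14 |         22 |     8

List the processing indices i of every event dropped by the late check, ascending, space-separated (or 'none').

i=0 t=2 v=2: → [2,7); WM=2
i=1 t=4 v=7: → [2,9); WM=4
i=2 t=5 v=7: → [2,10); WM=5
i=3 t=3 v=3: → [2,10); WM=5
i=4 t=7 v=2: → [2,12); WM=7
i=5 t=7 v=7: → [2,12); WM=7
i=6 t=10 v=7: → [2,15); WM=10
i=7 t=11 v=8: → [2,16); WM=11
i=8 t=13 v=2: → [2,18); WM=13
i=9 t=20 v=5: → [20,25); WM=20
i=10 t=21 v=6: → [20,26); WM=21
i=11 t=23 v=7: → [20,28); WM=23
i=12 t=11 v=3: DROP (t<23-3); WM=23
i=13 t=22 v=2: → [20,28); WM=23
i=14 t=22 v=8: → [20,28); WM=23

12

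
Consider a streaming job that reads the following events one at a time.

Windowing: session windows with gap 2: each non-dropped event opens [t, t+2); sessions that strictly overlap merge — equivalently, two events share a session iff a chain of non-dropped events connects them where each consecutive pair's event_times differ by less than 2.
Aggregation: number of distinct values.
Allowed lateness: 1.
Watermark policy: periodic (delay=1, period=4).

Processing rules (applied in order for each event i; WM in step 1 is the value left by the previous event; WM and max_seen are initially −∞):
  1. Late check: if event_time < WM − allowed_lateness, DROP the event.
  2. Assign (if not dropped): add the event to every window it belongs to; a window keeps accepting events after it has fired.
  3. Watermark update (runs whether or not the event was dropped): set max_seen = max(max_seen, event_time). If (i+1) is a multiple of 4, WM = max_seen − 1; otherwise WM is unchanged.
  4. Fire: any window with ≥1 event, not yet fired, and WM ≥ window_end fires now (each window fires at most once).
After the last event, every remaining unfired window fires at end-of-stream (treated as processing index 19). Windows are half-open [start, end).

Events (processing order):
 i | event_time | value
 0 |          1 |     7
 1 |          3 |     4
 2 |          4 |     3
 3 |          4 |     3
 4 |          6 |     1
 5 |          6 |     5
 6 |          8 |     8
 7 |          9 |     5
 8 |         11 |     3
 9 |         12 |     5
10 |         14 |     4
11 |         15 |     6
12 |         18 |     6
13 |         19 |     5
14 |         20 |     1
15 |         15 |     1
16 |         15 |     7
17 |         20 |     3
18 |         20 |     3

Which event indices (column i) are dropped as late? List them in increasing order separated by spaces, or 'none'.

i=0 t=1 v=7: → [1,3); WM=−∞
i=1 t=3 v=4: → [3,5); WM=−∞
i=2 t=4 v=3: → [3,6); WM=−∞
i=3 t=4 v=3: → [3,6); WM=3
i=4 t=6 v=1: → [6,8); WM=3
i=5 t=6 v=5: → [6,8); WM=3
i=6 t=8 v=8: → [8,10); WM=3
i=7 t=9 v=5: → [8,11); WM=8
i=8 t=11 v=3: → [11,13); WM=8
i=9 t=12 v=5: → [11,14); WM=8
i=10 t=14 v=4: → [14,16); WM=8
i=11 t=15 v=6: → [14,17); WM=14
i=12 t=18 v=6: → [18,20); WM=14
i=13 t=19 v=5: → [18,21); WM=14
i=14 t=20 v=1: → [18,22); WM=14
i=15 t=15 v=1: → [14,17); WM=19
i=16 t=15 v=7: DROP (t<19-1); WM=19
i=17 t=20 v=3: → [18,22); WM=19
i=18 t=20 v=3: → [18,22); WM=19

16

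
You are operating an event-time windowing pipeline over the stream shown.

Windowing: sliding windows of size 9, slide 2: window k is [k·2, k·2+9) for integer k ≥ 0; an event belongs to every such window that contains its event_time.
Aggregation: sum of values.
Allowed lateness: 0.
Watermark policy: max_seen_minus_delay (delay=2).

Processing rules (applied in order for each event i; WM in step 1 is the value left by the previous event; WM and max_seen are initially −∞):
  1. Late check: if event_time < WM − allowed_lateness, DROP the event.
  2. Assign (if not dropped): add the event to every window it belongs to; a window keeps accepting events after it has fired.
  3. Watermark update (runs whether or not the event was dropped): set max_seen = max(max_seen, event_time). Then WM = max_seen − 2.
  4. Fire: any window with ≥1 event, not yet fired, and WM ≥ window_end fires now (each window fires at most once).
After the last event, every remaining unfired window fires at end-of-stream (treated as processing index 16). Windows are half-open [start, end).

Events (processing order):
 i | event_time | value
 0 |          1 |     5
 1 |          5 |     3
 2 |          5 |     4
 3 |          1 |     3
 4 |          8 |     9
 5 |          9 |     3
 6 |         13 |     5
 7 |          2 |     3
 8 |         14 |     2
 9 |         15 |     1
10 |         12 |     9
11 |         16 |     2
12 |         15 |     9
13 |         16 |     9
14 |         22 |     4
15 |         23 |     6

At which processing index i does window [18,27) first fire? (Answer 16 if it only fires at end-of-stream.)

16

i=0 t=1 v=5: → [0,9); WM=-1
i=1 t=5 v=3: → [4,13),[2,11),[0,9); WM=3
i=2 t=5 v=4: → [4,13),[2,11),[0,9); WM=3
i=3 t=1 v=3: DROP (t<3-0); WM=3
i=4 t=8 v=9: → [8,17),[6,15),[4,13),[2,11),[0,9); WM=6
i=5 t=9 v=3: → [8,17),[6,15),[4,13),[2,11); WM=7
i=6 t=13 v=5: → [12,21),[10,19),[8,17),[6,15); WM=11; [0,9) fires=21 [2,11) fires=19
i=7 t=2 v=3: DROP (t<11-0); WM=11
i=8 t=14 v=2: → [14,23),[12,21),[10,19),[8,17),[6,15); WM=12
i=9 t=15 v=1: → [14,23),[12,21),[10,19),[8,17); WM=13; [4,13) fires=19
i=10 t=12 v=9: DROP (t<13-0); WM=13
i=11 t=16 v=2: → [16,25),[14,23),[12,21),[10,19),[8,17); WM=14
i=12 t=15 v=9: → [14,23),[12,21),[10,19),[8,17); WM=14
i=13 t=16 v=9: → [16,25),[14,23),[12,21),[10,19),[8,17); WM=14
i=14 t=22 v=4: → [22,31),[20,29),[18,27),[16,25),[14,23); WM=20; [6,15) fires=19 [8,17) fires=40 [10,19) fires=28
i=15 t=23 v=6: → [22,31),[20,29),[18,27),[16,25); WM=21; [12,21) fires=28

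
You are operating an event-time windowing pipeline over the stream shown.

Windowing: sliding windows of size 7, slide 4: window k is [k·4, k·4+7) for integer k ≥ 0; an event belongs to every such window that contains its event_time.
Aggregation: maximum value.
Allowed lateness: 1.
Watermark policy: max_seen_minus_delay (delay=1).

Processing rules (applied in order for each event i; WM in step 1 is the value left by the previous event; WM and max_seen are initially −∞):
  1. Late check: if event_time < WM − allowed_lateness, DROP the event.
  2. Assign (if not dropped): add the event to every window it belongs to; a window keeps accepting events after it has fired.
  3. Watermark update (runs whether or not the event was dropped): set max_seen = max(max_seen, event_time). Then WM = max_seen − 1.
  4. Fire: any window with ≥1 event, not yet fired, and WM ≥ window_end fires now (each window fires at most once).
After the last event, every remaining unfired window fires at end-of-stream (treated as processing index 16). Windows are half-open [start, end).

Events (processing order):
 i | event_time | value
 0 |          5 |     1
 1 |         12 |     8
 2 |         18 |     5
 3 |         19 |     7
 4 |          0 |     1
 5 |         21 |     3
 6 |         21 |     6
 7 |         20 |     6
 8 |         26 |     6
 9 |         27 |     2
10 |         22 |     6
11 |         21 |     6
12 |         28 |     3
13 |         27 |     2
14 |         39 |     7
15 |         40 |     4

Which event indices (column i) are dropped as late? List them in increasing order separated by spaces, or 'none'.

i=0 t=5 v=1: → [4,11),[0,7); WM=4
i=1 t=12 v=8: → [12,19),[8,15); WM=11; [0,7) fires=1 [4,11) fires=1
i=2 t=18 v=5: → [16,23),[12,19); WM=17; [8,15) fires=8
i=3 t=19 v=7: → [16,23); WM=18
i=4 t=0 v=1: DROP (t<18-1); WM=18
i=5 t=21 v=3: → [20,27),[16,23); WM=20; [12,19) fires=8
i=6 t=21 v=6: → [20,27),[16,23); WM=20
i=7 t=20 v=6: → [20,27),[16,23); WM=20
i=8 t=26 v=6: → [24,31),[20,27); WM=25; [16,23) fires=7
i=9 t=27 v=2: → [24,31); WM=26
i=10 t=22 v=6: DROP (t<26-1); WM=26
i=11 t=21 v=6: DROP (t<26-1); WM=26
i=12 t=28 v=3: → [28,35),[24,31); WM=27; [20,27) fires=6
i=13 t=27 v=2: → [24,31); WM=27
i=14 t=39 v=7: → [36,43); WM=38; [24,31) fires=6 [28,35) fires=3
i=15 t=40 v=4: → [40,47),[36,43); WM=39

4 10 11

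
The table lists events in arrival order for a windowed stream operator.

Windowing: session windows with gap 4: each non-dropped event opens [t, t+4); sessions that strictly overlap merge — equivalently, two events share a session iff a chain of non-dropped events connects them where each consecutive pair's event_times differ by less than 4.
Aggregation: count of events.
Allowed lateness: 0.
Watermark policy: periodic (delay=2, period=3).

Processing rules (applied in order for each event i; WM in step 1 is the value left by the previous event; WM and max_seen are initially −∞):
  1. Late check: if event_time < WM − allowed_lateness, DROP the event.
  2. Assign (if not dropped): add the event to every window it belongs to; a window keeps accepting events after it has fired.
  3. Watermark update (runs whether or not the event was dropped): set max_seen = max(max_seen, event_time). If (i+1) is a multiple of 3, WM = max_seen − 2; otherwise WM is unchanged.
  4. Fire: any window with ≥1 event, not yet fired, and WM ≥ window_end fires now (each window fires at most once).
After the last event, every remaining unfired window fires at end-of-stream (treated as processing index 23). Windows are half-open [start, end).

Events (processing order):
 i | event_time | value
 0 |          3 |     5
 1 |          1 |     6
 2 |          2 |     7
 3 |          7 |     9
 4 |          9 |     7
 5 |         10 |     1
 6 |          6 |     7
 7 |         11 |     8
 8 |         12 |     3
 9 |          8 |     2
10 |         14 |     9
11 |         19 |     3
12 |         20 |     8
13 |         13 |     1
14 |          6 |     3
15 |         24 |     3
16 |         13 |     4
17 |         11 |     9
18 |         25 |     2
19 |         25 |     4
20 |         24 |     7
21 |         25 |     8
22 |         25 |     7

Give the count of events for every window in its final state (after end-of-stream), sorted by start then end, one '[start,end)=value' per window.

i=0 t=3 v=5: → [3,7); WM=−∞
i=1 t=1 v=6: → [1,7); WM=−∞
i=2 t=2 v=7: → [1,7); WM=1
i=3 t=7 v=9: → [7,11); WM=1
i=4 t=9 v=7: → [7,13); WM=1
i=5 t=10 v=1: → [7,14); WM=8
i=6 t=6 v=7: DROP (t<8-0); WM=8
i=7 t=11 v=8: → [7,15); WM=8
i=8 t=12 v=3: → [7,16); WM=10
i=9 t=8 v=2: DROP (t<10-0); WM=10
i=10 t=14 v=9: → [7,18); WM=10
i=11 t=19 v=3: → [19,23); WM=17
i=12 t=20 v=8: → [19,24); WM=17
i=13 t=13 v=1: DROP (t<17-0); WM=17
i=14 t=6 v=3: DROP (t<17-0); WM=18
i=15 t=24 v=3: → [24,28); WM=18
i=16 t=13 v=4: DROP (t<18-0); WM=18
i=17 t=11 v=9: DROP (t<18-0); WM=22
i=18 t=25 v=2: → [24,29); WM=22
i=19 t=25 v=4: → [24,29); WM=22
i=20 t=24 v=7: → [24,29); WM=23
i=21 t=25 v=8: → [24,29); WM=23
i=22 t=25 v=7: → [24,29); WM=23

[1,7)=3 [7,18)=6 [19,24)=2 [24,29)=6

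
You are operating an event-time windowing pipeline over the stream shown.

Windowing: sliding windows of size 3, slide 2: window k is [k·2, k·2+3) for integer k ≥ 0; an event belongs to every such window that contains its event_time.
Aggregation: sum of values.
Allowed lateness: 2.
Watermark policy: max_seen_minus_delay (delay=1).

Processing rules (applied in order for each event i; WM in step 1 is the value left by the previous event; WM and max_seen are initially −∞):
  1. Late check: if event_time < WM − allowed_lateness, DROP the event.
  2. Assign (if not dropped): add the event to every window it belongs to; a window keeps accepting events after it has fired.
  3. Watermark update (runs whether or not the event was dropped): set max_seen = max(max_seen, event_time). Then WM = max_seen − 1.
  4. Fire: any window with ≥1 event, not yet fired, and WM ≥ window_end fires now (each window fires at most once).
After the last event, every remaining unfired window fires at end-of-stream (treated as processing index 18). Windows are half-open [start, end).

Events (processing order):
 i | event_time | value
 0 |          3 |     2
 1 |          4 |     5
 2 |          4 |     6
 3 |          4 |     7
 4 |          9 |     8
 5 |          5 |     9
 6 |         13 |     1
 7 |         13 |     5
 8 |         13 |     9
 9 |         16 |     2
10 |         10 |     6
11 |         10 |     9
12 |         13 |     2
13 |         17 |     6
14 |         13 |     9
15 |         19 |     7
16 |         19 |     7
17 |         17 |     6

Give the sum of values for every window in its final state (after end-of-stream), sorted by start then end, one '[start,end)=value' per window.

[2,5)=20 [4,7)=18 [8,11)=8 [12,15)=17 [14,17)=2 [16,19)=14 [18,21)=14

i=0 t=3 v=2: → [2,5); WM=2
i=1 t=4 v=5: → [4,7),[2,5); WM=3
i=2 t=4 v=6: → [4,7),[2,5); WM=3
i=3 t=4 v=7: → [4,7),[2,5); WM=3
i=4 t=9 v=8: → [8,11); WM=8; [2,5) fires=20 [4,7) fires=18
i=5 t=5 v=9: DROP (t<8-2); WM=8
i=6 t=13 v=1: → [12,15); WM=12; [8,11) fires=8
i=7 t=13 v=5: → [12,15); WM=12
i=8 t=13 v=9: → [12,15); WM=12
i=9 t=16 v=2: → [16,19),[14,17); WM=15; [12,15) fires=15
i=10 t=10 v=6: DROP (t<15-2); WM=15
i=11 t=10 v=9: DROP (t<15-2); WM=15
i=12 t=13 v=2: → [12,15); WM=15
i=13 t=17 v=6: → [16,19); WM=16
i=14 t=13 v=9: DROP (t<16-2); WM=16
i=15 t=19 v=7: → [18,21); WM=18; [14,17) fires=2
i=16 t=19 v=7: → [18,21); WM=18
i=17 t=17 v=6: → [16,19); WM=18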